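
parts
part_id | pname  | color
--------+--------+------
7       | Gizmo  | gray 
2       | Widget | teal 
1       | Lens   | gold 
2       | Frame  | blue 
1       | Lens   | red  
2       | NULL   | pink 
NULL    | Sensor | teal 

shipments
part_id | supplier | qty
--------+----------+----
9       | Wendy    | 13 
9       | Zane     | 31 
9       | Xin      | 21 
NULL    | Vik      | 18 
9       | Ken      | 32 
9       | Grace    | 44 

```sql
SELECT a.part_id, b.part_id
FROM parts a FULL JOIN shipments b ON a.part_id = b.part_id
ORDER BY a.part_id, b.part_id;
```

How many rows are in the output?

13

FULL OUTER JOIN keeps every row from both sides; unmatched rows get NULL for the other side's columns.
Matching on a.part_id = b.part_id. A NULL in a compared column never satisfies the condition.
- a[0] part_id=7 → no match; kept with NULLs on the b side.
- a[1] part_id=2 → no match; kept with NULLs on the b side.
- a[2] part_id=1 → no match; kept with NULLs on the b side.
- a[3] part_id=2 → no match; kept with NULLs on the b side.
- a[4] part_id=1 → no match; kept with NULLs on the b side.
- a[5] part_id=2 → no match; kept with NULLs on the b side.
- a[6] part_id=NULL → no match; kept with NULLs on the b side.
- plus 6 unmatched b row(s), each kept with NULL a columns.
Total: 0 matched + 13 padded = 13 rows.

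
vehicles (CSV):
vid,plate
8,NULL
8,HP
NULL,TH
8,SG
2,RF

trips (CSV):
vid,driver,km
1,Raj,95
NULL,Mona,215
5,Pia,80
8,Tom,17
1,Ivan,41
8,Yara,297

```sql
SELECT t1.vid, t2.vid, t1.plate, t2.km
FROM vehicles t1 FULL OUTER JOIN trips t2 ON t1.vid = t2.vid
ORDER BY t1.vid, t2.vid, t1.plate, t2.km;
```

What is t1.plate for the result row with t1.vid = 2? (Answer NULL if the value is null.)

FULL OUTER JOIN keeps every row from both sides; unmatched rows get NULL for the other side's columns.
Matching on t1.vid = t2.vid. A NULL in a compared column never satisfies the condition.
- t1 (vid=8) pairs with 2 row(s) of t2.
- t1 (vid=8) pairs with 2 row(s) of t2.
- t1 (vid=NULL) has no partner → padded with NULL.
- t1 (vid=8) pairs with 2 row(s) of t2.
- t1 (vid=2) has no partner → padded with NULL.
- 4 t2 row(s) had no t1 match → kept, t1 columns NULL.

RF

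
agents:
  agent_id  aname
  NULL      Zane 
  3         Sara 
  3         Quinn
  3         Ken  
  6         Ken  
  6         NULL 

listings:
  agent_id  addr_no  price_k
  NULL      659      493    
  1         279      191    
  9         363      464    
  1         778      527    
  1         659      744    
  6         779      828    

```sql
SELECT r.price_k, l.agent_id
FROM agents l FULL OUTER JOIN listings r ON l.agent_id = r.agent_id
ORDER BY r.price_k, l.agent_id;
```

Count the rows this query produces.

11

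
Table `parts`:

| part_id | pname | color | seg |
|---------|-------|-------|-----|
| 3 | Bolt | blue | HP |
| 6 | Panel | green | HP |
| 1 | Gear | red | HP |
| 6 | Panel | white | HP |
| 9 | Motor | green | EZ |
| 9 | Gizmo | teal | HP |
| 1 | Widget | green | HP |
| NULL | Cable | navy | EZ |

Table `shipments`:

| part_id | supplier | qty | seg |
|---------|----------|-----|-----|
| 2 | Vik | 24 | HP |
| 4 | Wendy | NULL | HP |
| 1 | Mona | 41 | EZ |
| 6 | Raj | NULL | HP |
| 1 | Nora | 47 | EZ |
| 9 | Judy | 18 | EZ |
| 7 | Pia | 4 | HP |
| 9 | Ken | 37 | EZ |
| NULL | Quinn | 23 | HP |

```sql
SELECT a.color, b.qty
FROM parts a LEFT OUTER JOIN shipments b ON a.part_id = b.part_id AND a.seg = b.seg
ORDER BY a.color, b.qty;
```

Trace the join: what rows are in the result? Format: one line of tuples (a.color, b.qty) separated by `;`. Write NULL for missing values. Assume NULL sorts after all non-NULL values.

(blue, NULL); (green, 18); (green, 37); (green, NULL); (green, NULL); (navy, NULL); (red, NULL); (teal, NULL); (white, NULL)

LEFT JOIN keeps every row from `parts`; unmatched rows get NULL for `shipments`'s columns.
Matching on a.part_id = b.part_id AND a.seg = b.seg. A NULL in a compared column never satisfies the condition.
- a[0] part_id=3, seg=HP → no match; kept with NULLs on the b side.
- a[1] part_id=6, seg=HP → 1 match(es) in b → 1 row(s).
- a[2] part_id=1, seg=HP → no match; kept with NULLs on the b side.
- a[3] part_id=6, seg=HP → 1 match(es) in b → 1 row(s).
- a[4] part_id=9, seg=EZ → 2 match(es) in b → 2 row(s).
- a[5] part_id=9, seg=HP → no match; kept with NULLs on the b side.
- a[6] part_id=1, seg=HP → no match; kept with NULLs on the b side.
- a[7] part_id=NULL, seg=EZ → no match; kept with NULLs on the b side.
After projecting and ordering:
a.color | b.qty
blue | NULL
green | 18
green | 37
green | NULL
green | NULL
navy | NULL
red | NULL
teal | NULL
white | NULL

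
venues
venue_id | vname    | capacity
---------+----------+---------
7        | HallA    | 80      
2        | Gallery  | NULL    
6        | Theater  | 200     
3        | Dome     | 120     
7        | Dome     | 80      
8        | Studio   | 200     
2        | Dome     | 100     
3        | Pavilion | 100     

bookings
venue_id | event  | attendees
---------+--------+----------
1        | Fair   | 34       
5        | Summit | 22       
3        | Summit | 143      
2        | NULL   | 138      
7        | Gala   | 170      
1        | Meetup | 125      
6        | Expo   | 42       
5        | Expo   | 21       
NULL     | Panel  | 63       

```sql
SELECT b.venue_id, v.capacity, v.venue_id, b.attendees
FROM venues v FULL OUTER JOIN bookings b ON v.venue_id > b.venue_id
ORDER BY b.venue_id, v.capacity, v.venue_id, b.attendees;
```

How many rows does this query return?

39

FULL OUTER JOIN keeps every row from both sides; unmatched rows get NULL for the other side's columns.
Matching on v.venue_id > b.venue_id. A NULL in a compared column never satisfies the condition.
- venue_id=7: 7 matching b row(s), so 7 row(s) emitted.
- venue_id=2: 2 matching b row(s), so 2 row(s) emitted.
- venue_id=6: 6 matching b row(s), so 6 row(s) emitted.
- venue_id=3: 3 matching b row(s), so 3 row(s) emitted.
- venue_id=7: 7 matching b row(s), so 7 row(s) emitted.
- venue_id=8: 8 matching b row(s), so 8 row(s) emitted.
- venue_id=2: 2 matching b row(s), so 2 row(s) emitted.
- venue_id=3: 3 matching b row(s), so 3 row(s) emitted.
- 1 row(s) from b found no v partner → padded with NULL.
Total: 38 matched + 1 padded = 39 rows.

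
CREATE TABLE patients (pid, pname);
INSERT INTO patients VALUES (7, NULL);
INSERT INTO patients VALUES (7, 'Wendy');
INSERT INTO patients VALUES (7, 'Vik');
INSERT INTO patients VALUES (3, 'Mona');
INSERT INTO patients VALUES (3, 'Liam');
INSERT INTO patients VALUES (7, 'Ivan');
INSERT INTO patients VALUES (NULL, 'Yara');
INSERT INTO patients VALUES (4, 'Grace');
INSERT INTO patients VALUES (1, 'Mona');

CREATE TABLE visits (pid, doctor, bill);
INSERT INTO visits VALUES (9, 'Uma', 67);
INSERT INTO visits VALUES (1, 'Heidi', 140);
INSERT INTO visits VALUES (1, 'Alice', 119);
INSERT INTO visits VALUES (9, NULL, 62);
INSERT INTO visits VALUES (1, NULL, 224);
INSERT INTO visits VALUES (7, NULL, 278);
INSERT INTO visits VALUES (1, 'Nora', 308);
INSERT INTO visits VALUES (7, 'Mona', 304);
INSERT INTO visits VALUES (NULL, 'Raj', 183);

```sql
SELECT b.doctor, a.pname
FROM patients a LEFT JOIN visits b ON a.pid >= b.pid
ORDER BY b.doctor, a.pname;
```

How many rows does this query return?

LEFT JOIN keeps every row from `patients`; unmatched rows get NULL for `visits`'s columns.
Matching on a.pid >= b.pid. A NULL in a compared column never satisfies the condition.
Matched pairs: 40; unmatched a rows kept: 1.
Total: 40 matched + 1 padded = 41 rows.

41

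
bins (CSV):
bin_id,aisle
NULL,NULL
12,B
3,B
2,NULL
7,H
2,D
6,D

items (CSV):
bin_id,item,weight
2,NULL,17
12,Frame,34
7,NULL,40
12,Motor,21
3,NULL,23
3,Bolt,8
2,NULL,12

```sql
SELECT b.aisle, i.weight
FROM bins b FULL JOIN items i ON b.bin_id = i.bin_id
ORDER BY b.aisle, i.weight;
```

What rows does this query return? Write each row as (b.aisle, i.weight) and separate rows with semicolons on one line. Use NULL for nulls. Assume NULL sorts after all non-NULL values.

(B, 8); (B, 21); (B, 23); (B, 34); (D, 12); (D, 17); (D, NULL); (H, 40); (NULL, 12); (NULL, 17); (NULL, NULL)

FULL OUTER JOIN keeps every row from both sides; unmatched rows get NULL for the other side's columns.
Matching on b.bin_id = i.bin_id. A NULL in a compared column never satisfies the condition.
- b[0] bin_id=NULL → no match; kept with NULLs on the i side.
- b[1] bin_id=12 → 2 match(es) in i → 2 row(s).
- b[2] bin_id=3 → 2 match(es) in i → 2 row(s).
- b[3] bin_id=2 → 2 match(es) in i → 2 row(s).
- b[4] bin_id=7 → 1 match(es) in i → 1 row(s).
- b[5] bin_id=2 → 2 match(es) in i → 2 row(s).
- b[6] bin_id=6 → no match; kept with NULLs on the i side.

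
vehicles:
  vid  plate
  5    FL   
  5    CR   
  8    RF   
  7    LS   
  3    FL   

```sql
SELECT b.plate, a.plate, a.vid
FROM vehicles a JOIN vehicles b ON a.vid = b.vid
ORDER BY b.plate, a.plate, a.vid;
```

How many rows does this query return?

INNER JOIN keeps only pairs where the ON condition holds.
Matching on a.vid = b.vid.
- a[0] vid=5 → 2 match(es) in b → 2 row(s).
- a[1] vid=5 → 2 match(es) in b → 2 row(s).
- a[2] vid=8 → 1 match(es) in b → 1 row(s).
- a[3] vid=7 → 1 match(es) in b → 1 row(s).
- a[4] vid=3 → 1 match(es) in b → 1 row(s).
Total: 7 rows.

7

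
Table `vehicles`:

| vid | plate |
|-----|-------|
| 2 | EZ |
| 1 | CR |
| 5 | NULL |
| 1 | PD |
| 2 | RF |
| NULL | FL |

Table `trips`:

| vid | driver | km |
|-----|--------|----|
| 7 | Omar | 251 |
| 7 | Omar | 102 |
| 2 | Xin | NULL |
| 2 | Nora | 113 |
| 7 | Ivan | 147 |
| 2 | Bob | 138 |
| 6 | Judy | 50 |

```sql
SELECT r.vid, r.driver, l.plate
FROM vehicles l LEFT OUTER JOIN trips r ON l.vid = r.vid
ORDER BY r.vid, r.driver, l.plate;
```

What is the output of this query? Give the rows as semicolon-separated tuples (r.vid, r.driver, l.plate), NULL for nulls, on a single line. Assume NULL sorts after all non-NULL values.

LEFT JOIN keeps every row from `vehicles`; unmatched rows get NULL for `trips`'s columns.
Matching on l.vid = r.vid. A NULL in a compared column never satisfies the condition.
- vid=2: 3 matching r row(s), so 3 row(s) emitted.
- vid=1: no r row matches, row kept with r columns NULL.
- vid=5: no r row matches, row kept with r columns NULL.
- vid=1: no r row matches, row kept with r columns NULL.
- vid=2: 3 matching r row(s), so 3 row(s) emitted.
- vid=NULL: no r row matches, row kept with r columns NULL.
After projecting and ordering:
r.vid | r.driver | l.plate
2 | Bob | EZ
2 | Bob | RF
2 | Nora | EZ
2 | Nora | RF
2 | Xin | EZ
2 | Xin | RF
NULL | NULL | CR
NULL | NULL | FL
NULL | NULL | PD
NULL | NULL | NULL

(2, Bob, EZ); (2, Bob, RF); (2, Nora, EZ); (2, Nora, RF); (2, Xin, EZ); (2, Xin, RF); (NULL, NULL, CR); (NULL, NULL, FL); (NULL, NULL, PD); (NULL, NULL, NULL)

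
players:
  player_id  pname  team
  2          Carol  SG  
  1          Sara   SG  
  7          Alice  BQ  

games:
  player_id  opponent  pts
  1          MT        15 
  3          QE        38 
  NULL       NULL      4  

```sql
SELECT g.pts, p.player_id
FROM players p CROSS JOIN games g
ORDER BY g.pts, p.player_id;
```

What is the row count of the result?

9

CROSS JOIN pairs every row of `players` with every row of `games`: 3 × 3 = 9 rows.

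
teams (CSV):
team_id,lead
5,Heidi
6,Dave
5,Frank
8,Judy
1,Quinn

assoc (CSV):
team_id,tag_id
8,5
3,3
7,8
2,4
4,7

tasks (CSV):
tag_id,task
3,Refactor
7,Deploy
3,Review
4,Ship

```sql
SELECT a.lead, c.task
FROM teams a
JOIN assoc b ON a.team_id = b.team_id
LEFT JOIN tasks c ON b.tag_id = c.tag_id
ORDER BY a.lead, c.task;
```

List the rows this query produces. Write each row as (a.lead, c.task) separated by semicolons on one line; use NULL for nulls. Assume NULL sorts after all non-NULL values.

(Judy, NULL)

Step 1 — a INNER JOIN b on team_id → 1 row(s).
Then LEFT JOIN `tasks c` on tag_id: each of those 1 rows is kept; rows whose b.tag_id has no match in c get NULL for c's columns.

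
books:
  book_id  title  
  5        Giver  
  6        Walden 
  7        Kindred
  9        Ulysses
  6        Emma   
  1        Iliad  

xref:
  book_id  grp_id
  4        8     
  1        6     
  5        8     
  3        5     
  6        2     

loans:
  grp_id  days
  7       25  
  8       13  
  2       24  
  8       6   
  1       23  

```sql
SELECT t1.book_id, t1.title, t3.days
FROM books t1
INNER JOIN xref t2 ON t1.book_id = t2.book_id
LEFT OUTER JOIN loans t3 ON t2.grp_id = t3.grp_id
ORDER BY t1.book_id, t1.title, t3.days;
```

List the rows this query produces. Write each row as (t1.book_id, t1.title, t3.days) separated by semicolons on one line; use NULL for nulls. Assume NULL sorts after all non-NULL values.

Evaluate left to right. First `books t1 INNER JOIN xref t2` on book_id: 4 row(s).
Then LEFT JOIN `loans t3` on grp_id: each of those 4 rows is kept; rows whose t2.grp_id has no match in t3 get NULL for t3's columns.

(1, Iliad, NULL); (5, Giver, 6); (5, Giver, 13); (6, Emma, 24); (6, Walden, 24)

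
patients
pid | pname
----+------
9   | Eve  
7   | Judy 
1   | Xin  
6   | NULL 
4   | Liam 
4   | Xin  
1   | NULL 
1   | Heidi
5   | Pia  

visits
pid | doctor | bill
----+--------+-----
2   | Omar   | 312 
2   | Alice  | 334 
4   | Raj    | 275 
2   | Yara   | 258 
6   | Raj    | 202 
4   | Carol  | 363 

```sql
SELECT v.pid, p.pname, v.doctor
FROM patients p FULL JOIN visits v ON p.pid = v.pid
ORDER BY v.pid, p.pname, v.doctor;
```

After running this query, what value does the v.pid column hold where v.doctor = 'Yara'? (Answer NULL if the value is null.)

2

FULL OUTER JOIN keeps every row from both sides; unmatched rows get NULL for the other side's columns.
Matching on p.pid = v.pid.
Matched pairs: 5; unmatched p rows kept: 6; unmatched v rows kept: 3.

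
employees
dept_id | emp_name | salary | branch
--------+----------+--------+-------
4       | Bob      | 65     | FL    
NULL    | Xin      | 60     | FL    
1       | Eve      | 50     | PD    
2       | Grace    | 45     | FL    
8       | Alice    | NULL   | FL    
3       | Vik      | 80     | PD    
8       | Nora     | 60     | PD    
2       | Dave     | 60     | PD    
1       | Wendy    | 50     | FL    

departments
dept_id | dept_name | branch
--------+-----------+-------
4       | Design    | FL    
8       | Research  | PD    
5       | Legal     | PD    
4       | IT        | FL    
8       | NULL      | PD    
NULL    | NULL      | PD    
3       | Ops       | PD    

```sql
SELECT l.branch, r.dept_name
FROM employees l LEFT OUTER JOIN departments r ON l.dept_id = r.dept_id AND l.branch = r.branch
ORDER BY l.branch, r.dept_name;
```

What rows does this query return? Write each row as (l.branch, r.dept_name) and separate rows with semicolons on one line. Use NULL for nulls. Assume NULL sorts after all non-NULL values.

(FL, Design); (FL, IT); (FL, NULL); (FL, NULL); (FL, NULL); (FL, NULL); (PD, Ops); (PD, Research); (PD, NULL); (PD, NULL); (PD, NULL)

LEFT JOIN keeps every row from `employees`; unmatched rows get NULL for `departments`'s columns.
Matching on l.dept_id = r.dept_id AND l.branch = r.branch. A NULL in a compared column never satisfies the condition.
- dept_id=4, branch=FL: 2 matching r row(s), so 2 row(s) emitted.
- dept_id=NULL, branch=FL: no r row matches, row kept with r columns NULL.
- dept_id=1, branch=PD: no r row matches, row kept with r columns NULL.
- dept_id=2, branch=FL: no r row matches, row kept with r columns NULL.
- dept_id=8, branch=FL: no r row matches, row kept with r columns NULL.
- dept_id=3, branch=PD: 1 matching r row(s), so 1 row(s) emitted.
- dept_id=8, branch=PD: 2 matching r row(s), so 2 row(s) emitted.
- dept_id=2, branch=PD: no r row matches, row kept with r columns NULL.
- dept_id=1, branch=FL: no r row matches, row kept with r columns NULL.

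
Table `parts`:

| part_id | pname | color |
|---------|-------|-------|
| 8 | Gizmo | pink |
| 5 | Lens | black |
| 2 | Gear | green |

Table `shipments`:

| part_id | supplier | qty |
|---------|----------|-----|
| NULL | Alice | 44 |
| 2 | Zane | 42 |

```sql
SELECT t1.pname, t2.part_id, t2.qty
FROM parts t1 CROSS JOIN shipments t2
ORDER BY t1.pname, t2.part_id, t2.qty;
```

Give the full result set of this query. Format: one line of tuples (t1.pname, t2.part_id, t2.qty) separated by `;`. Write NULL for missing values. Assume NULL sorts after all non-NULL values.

(Gear, 2, 42); (Gear, NULL, 44); (Gizmo, 2, 42); (Gizmo, NULL, 44); (Lens, 2, 42); (Lens, NULL, 44)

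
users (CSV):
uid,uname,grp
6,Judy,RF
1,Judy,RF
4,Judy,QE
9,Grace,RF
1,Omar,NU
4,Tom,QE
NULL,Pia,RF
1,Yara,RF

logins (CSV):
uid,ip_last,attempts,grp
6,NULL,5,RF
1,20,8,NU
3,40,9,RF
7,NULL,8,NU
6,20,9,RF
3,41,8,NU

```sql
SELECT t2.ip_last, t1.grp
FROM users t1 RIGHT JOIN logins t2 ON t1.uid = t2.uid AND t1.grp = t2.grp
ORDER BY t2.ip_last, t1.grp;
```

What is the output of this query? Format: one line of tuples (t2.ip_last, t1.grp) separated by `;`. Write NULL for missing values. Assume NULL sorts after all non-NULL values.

RIGHT JOIN keeps every row from `logins`; unmatched rows get NULL for `users`'s columns.
Matching on t1.uid = t2.uid AND t1.grp = t2.grp. A NULL in a compared column never satisfies the condition.
- t1[0] uid=6, grp=RF → 2 match(es) in t2 → 2 row(s).
- t1[1] uid=1, grp=RF → no match.
- t1[2] uid=4, grp=QE → no match.
- t1[3] uid=9, grp=RF → no match.
- t1[4] uid=1, grp=NU → 1 match(es) in t2 → 1 row(s).
- t1[5] uid=4, grp=QE → no match.
- t1[6] uid=NULL, grp=RF → no match.
- t1[7] uid=1, grp=RF → no match.
- plus 3 unmatched t2 row(s), each kept with NULL t1 columns.
After projecting and ordering:
t2.ip_last | t1.grp
20 | NU
20 | RF
40 | NULL
41 | NULL
NULL | RF
NULL | NULL

(20, NU); (20, RF); (40, NULL); (41, NULL); (NULL, RF); (NULL, NULL)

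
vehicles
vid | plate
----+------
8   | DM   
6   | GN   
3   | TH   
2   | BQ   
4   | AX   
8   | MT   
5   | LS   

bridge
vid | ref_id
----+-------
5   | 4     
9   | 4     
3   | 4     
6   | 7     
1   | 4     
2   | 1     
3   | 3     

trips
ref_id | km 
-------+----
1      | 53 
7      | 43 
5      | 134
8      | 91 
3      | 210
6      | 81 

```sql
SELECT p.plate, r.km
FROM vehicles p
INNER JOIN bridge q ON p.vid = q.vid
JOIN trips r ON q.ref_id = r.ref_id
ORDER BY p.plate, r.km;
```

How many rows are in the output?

Step 1 — p INNER JOIN q on vid → 5 row(s).
Then INNER JOIN `trips r` on ref_id: keep only rows whose q.ref_id appears in r.
Result: 3 row(s).

3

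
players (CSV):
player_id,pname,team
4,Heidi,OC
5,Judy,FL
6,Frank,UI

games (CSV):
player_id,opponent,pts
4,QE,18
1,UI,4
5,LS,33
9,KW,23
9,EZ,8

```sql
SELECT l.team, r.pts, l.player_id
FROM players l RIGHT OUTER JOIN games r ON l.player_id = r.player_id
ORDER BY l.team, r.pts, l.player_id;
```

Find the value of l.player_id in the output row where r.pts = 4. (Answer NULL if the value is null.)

NULL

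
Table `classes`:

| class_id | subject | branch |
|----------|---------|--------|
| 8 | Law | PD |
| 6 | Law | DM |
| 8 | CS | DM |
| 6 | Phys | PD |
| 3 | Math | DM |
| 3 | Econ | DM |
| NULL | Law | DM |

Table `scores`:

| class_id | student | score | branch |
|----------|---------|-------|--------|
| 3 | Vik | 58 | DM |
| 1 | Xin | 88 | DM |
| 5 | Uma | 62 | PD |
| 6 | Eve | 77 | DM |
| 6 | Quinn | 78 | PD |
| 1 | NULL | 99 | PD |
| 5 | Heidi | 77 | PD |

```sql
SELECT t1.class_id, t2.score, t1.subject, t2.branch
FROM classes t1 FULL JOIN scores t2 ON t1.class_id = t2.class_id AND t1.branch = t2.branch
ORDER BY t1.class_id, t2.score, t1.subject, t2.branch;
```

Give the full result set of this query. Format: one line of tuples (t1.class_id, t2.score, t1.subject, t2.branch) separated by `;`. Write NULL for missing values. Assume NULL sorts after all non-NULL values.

FULL OUTER JOIN keeps every row from both sides; unmatched rows get NULL for the other side's columns.
Matching on t1.class_id = t2.class_id AND t1.branch = t2.branch. A NULL in a compared column never satisfies the condition.
Matched pairs: 4; unmatched t1 rows kept: 3; unmatched t2 rows kept: 4.

(3, 58, Econ, DM); (3, 58, Math, DM); (6, 77, Law, DM); (6, 78, Phys, PD); (8, NULL, CS, NULL); (8, NULL, Law, NULL); (NULL, 62, NULL, PD); (NULL, 77, NULL, PD); (NULL, 88, NULL, DM); (NULL, 99, NULL, PD); (NULL, NULL, Law, NULL)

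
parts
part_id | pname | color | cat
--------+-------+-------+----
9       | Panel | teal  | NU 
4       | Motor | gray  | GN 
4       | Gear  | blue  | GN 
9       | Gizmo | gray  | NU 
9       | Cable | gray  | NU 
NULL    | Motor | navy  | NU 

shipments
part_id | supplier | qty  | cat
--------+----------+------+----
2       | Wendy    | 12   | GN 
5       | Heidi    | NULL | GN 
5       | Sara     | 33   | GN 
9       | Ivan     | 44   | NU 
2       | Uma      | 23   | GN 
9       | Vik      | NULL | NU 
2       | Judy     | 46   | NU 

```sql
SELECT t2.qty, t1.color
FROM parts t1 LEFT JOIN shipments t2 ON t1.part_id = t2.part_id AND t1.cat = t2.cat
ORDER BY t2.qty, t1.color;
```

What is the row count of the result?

9

LEFT JOIN keeps every row from `parts`; unmatched rows get NULL for `shipments`'s columns.
Matching on t1.part_id = t2.part_id AND t1.cat = t2.cat. A NULL in a compared column never satisfies the condition.
- t1 row (part_id=9, cat=NU): matches 2 t2 row(s) → 2 output row(s).
- t1 row (part_id=4, cat=GN): no match → kept, t2 columns NULL.
- t1 row (part_id=4, cat=GN): no match → kept, t2 columns NULL.
- t1 row (part_id=9, cat=NU): matches 2 t2 row(s) → 2 output row(s).
- t1 row (part_id=9, cat=NU): matches 2 t2 row(s) → 2 output row(s).
- t1 row (part_id=NULL, cat=NU): no match → kept, t2 columns NULL.
Total: 6 matched + 3 padded = 9 rows.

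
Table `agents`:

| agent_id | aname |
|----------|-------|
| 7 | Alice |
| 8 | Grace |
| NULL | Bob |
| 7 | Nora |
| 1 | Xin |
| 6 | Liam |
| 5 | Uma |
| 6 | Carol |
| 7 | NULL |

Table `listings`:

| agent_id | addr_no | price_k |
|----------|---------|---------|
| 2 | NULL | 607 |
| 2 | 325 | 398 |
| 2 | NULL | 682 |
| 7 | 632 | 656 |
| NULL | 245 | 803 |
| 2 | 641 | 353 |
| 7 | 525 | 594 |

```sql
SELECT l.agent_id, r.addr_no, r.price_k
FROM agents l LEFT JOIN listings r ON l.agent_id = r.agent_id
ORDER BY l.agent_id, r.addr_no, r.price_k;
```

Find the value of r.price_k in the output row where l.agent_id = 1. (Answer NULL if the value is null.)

NULL

LEFT JOIN keeps every row from `agents`; unmatched rows get NULL for `listings`'s columns.
Matching on l.agent_id = r.agent_id. A NULL in a compared column never satisfies the condition.
- l row (agent_id=7): matches 2 r row(s) → 2 output row(s).
- l row (agent_id=8): no match → kept, r columns NULL.
- l row (agent_id=NULL): no match → kept, r columns NULL.
- l row (agent_id=7): matches 2 r row(s) → 2 output row(s).
- l row (agent_id=1): no match → kept, r columns NULL.
- l row (agent_id=6): no match → kept, r columns NULL.
- l row (agent_id=5): no match → kept, r columns NULL.
- l row (agent_id=6): no match → kept, r columns NULL.
- l row (agent_id=7): matches 2 r row(s) → 2 output row(s).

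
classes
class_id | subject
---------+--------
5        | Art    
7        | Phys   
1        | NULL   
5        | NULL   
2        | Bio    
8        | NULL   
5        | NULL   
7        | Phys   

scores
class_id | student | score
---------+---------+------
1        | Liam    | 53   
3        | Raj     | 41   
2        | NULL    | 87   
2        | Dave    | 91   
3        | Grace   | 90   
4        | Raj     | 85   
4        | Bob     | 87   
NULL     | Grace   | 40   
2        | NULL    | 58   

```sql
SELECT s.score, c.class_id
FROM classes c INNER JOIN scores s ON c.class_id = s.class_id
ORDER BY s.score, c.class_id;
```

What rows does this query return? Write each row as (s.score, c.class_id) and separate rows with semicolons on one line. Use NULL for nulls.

INNER JOIN keeps only pairs where the ON condition holds.
Matching on c.class_id = s.class_id. A NULL in a compared column never satisfies the condition.
- class_id=5: no matching s row, dropped.
- class_id=7: no matching s row, dropped.
- class_id=1: 1 matching s row(s), so 1 row(s) emitted.
- class_id=5: no matching s row, dropped.
- class_id=2: 3 matching s row(s), so 3 row(s) emitted.
- class_id=8: no matching s row, dropped.
- class_id=5: no matching s row, dropped.
- class_id=7: no matching s row, dropped.
After projecting and ordering:
s.score | c.class_id
53 | 1
58 | 2
87 | 2
91 | 2

(53, 1); (58, 2); (87, 2); (91, 2)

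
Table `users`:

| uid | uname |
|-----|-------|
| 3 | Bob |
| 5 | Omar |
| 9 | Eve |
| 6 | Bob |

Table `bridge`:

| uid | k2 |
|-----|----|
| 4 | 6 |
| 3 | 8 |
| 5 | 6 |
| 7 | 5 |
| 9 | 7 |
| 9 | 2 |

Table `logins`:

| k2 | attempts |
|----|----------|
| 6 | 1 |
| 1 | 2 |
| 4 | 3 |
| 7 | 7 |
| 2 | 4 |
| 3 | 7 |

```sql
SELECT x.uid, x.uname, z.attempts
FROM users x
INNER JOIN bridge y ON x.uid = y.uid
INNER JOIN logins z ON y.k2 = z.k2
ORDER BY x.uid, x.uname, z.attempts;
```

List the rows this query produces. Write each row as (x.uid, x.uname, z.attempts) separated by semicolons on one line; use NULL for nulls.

(5, Omar, 1); (9, Eve, 4); (9, Eve, 7)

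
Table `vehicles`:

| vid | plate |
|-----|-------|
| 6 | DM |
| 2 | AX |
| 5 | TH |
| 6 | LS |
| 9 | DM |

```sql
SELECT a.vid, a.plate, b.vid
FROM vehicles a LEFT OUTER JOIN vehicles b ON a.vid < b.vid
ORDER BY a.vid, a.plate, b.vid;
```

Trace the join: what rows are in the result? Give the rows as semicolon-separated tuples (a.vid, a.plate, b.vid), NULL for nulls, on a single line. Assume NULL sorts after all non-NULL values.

(2, AX, 5); (2, AX, 6); (2, AX, 6); (2, AX, 9); (5, TH, 6); (5, TH, 6); (5, TH, 9); (6, DM, 9); (6, LS, 9); (9, DM, NULL)

LEFT JOIN keeps every row from `vehicles a`; unmatched rows get NULL for `vehicles b`'s columns.
Matching on a.vid < b.vid.
- a[0] vid=6 → 1 match(es) in b → 1 row(s).
- a[1] vid=2 → 4 match(es) in b → 4 row(s).
- a[2] vid=5 → 3 match(es) in b → 3 row(s).
- a[3] vid=6 → 1 match(es) in b → 1 row(s).
- a[4] vid=9 → no match; kept with NULLs on the b side.
After projecting and ordering:
a.vid | a.plate | b.vid
2 | AX | 5
2 | AX | 6
2 | AX | 6
2 | AX | 9
5 | TH | 6
5 | TH | 6
5 | TH | 9
6 | DM | 9
6 | LS | 9
9 | DM | NULL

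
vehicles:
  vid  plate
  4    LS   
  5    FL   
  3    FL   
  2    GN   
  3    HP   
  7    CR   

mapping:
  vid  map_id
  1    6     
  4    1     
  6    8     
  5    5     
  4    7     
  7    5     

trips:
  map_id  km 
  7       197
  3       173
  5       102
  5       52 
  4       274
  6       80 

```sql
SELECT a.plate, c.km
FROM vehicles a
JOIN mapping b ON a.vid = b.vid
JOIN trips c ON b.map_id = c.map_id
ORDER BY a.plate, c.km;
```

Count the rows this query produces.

5

Joins associate left-to-right: vehicles INNER JOIN mapping on vid gives 4 intermediate row(s).
Then INNER JOIN `trips c` on map_id: keep only rows whose b.map_id appears in c.
Result: 5 row(s).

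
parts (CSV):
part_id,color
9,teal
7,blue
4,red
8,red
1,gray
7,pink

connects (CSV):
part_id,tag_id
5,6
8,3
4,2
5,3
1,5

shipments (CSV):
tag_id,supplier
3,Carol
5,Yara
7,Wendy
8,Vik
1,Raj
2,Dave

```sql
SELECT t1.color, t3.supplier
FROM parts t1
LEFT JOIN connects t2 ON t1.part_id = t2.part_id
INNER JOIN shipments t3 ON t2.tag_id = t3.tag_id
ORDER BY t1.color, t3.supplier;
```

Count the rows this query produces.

3

Evaluate left to right. First `parts t1 LEFT JOIN connects t2` on part_id: 6 row(s).
Then INNER JOIN `shipments t3` on tag_id: keep only rows whose t2.tag_id appears in t3.
Result: 3 row(s).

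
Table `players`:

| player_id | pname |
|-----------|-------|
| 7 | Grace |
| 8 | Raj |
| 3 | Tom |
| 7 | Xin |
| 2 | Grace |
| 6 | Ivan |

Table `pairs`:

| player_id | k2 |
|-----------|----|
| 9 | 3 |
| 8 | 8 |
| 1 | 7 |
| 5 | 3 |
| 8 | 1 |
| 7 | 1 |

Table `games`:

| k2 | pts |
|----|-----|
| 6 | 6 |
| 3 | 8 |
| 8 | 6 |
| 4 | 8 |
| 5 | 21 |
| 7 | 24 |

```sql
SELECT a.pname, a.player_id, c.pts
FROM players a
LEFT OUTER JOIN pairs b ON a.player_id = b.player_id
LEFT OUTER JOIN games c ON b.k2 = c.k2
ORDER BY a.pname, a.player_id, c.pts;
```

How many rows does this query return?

7

Step 1 — a LEFT JOIN b on player_id → 7 row(s).
Then LEFT JOIN `games c` on k2: each of those 7 rows is kept; rows whose b.k2 has no match in c get NULL for c's columns.
Result: 7 row(s).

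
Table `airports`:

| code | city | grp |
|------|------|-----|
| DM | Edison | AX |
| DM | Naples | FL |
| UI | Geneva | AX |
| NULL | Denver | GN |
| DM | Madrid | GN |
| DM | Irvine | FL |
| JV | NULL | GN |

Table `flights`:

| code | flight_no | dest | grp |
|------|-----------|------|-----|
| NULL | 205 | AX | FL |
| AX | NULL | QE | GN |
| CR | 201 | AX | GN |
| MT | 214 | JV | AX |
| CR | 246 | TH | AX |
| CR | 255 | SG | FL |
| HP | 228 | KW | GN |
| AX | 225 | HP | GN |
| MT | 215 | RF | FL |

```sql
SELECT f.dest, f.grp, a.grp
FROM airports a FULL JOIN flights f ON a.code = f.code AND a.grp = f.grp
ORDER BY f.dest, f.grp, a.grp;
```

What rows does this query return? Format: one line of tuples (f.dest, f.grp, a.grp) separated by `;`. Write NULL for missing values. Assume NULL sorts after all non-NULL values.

FULL OUTER JOIN keeps every row from both sides; unmatched rows get NULL for the other side's columns.
Matching on a.code = f.code AND a.grp = f.grp. A NULL in a compared column never satisfies the condition.
Matched pairs: 0; unmatched a rows kept: 7; unmatched f rows kept: 9.

(AX, FL, NULL); (AX, GN, NULL); (HP, GN, NULL); (JV, AX, NULL); (KW, GN, NULL); (QE, GN, NULL); (RF, FL, NULL); (SG, FL, NULL); (TH, AX, NULL); (NULL, NULL, AX); (NULL, NULL, AX); (NULL, NULL, FL); (NULL, NULL, FL); (NULL, NULL, GN); (NULL, NULL, GN); (NULL, NULL, GN)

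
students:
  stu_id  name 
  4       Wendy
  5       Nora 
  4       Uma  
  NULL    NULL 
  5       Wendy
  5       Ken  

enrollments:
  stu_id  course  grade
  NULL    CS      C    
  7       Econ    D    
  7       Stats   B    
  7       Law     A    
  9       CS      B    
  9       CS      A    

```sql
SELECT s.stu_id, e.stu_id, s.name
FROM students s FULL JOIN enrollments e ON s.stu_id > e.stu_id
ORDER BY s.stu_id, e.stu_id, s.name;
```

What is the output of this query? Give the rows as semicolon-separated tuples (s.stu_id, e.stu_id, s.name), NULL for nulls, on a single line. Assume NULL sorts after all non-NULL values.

FULL OUTER JOIN keeps every row from both sides; unmatched rows get NULL for the other side's columns.
Matching on s.stu_id > e.stu_id. A NULL in a compared column never satisfies the condition.
- s row (stu_id=4): no match → kept, e columns NULL.
- s row (stu_id=5): no match → kept, e columns NULL.
- s row (stu_id=4): no match → kept, e columns NULL.
- s row (stu_id=NULL): no match → kept, e columns NULL.
- s row (stu_id=5): no match → kept, e columns NULL.
- s row (stu_id=5): no match → kept, e columns NULL.
- 6 e row(s) had no s match → kept, s columns NULL.

(4, NULL, Uma); (4, NULL, Wendy); (5, NULL, Ken); (5, NULL, Nora); (5, NULL, Wendy); (NULL, 7, NULL); (NULL, 7, NULL); (NULL, 7, NULL); (NULL, 9, NULL); (NULL, 9, NULL); (NULL, NULL, NULL); (NULL, NULL, NULL)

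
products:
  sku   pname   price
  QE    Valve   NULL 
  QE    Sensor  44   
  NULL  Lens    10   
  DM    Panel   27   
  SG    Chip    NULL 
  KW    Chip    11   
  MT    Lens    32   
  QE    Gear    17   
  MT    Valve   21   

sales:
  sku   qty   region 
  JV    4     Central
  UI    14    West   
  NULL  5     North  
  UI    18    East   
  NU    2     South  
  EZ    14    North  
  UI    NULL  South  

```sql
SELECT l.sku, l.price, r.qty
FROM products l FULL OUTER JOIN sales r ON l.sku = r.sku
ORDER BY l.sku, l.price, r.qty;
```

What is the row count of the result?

16

FULL OUTER JOIN keeps every row from both sides; unmatched rows get NULL for the other side's columns.
Matching on l.sku = r.sku. A NULL in a compared column never satisfies the condition.
- sku=QE: no r row matches, row kept with r columns NULL.
- sku=QE: no r row matches, row kept with r columns NULL.
- sku=NULL: no r row matches, row kept with r columns NULL.
- sku=DM: no r row matches, row kept with r columns NULL.
- sku=SG: no r row matches, row kept with r columns NULL.
- sku=KW: no r row matches, row kept with r columns NULL.
- sku=MT: no r row matches, row kept with r columns NULL.
- sku=QE: no r row matches, row kept with r columns NULL.
- sku=MT: no r row matches, row kept with r columns NULL.
- 7 row(s) from r found no l partner → padded with NULL.
Total: 0 matched + 16 padded = 16 rows.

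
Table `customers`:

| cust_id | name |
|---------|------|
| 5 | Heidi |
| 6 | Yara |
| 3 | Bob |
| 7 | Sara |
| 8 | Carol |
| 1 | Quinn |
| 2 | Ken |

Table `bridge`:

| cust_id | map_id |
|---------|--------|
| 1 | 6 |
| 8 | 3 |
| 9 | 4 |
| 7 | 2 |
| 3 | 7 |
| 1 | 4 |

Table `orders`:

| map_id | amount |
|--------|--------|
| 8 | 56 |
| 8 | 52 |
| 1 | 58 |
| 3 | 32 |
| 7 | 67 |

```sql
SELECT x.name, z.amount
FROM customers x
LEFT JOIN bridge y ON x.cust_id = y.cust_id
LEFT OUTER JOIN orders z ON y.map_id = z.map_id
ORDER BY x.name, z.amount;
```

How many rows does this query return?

8

Step 1 — x LEFT JOIN y on cust_id → 8 row(s).
Then LEFT JOIN `orders z` on map_id: each of those 8 rows is kept; rows whose y.map_id has no match in z get NULL for z's columns.
Result: 8 row(s).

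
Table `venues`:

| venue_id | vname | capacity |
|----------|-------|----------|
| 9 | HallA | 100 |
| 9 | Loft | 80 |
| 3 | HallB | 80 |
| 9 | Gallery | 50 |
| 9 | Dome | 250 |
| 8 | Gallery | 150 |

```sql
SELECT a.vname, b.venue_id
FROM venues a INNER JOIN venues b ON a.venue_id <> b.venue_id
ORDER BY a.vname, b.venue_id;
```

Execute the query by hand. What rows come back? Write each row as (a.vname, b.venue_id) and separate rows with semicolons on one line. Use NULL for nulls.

(Dome, 3); (Dome, 8); (Gallery, 3); (Gallery, 3); (Gallery, 8); (Gallery, 9); (Gallery, 9); (Gallery, 9); (Gallery, 9); (HallA, 3); (HallA, 8); (HallB, 8); (HallB, 9); (HallB, 9); (HallB, 9); (HallB, 9); (Loft, 3); (Loft, 8)

INNER JOIN keeps only pairs where the ON condition holds.
Matching on a.venue_id <> b.venue_id.
- venue_id=9: 2 matching b row(s), so 2 row(s) emitted.
- venue_id=9: 2 matching b row(s), so 2 row(s) emitted.
- venue_id=3: 5 matching b row(s), so 5 row(s) emitted.
- venue_id=9: 2 matching b row(s), so 2 row(s) emitted.
- venue_id=9: 2 matching b row(s), so 2 row(s) emitted.
- venue_id=8: 5 matching b row(s), so 5 row(s) emitted.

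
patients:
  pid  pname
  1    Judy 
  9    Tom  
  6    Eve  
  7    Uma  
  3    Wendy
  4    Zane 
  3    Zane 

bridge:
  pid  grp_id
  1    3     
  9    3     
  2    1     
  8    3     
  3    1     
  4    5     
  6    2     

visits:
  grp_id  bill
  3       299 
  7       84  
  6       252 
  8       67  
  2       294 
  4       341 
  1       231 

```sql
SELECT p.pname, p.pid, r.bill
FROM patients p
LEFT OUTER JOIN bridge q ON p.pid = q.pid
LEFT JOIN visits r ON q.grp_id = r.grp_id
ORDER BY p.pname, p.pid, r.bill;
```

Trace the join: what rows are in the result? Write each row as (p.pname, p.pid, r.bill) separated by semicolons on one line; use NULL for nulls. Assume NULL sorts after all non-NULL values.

(Eve, 6, 294); (Judy, 1, 299); (Tom, 9, 299); (Uma, 7, NULL); (Wendy, 3, 231); (Zane, 3, 231); (Zane, 4, NULL)

Step 1 — p LEFT JOIN q on pid → 7 row(s).
Then LEFT JOIN `visits r` on grp_id: each of those 7 rows is kept; rows whose q.grp_id has no match in r get NULL for r's columns.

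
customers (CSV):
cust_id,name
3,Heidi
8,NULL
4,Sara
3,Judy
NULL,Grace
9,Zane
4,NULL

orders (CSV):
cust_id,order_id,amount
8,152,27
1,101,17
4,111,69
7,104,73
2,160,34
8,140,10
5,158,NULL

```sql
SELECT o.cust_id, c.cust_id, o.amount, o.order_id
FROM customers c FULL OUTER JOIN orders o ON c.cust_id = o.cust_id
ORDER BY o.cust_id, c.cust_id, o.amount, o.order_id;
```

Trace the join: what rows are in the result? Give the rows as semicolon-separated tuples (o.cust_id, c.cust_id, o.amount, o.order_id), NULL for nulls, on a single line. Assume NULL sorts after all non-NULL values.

(1, NULL, 17, 101); (2, NULL, 34, 160); (4, 4, 69, 111); (4, 4, 69, 111); (5, NULL, NULL, 158); (7, NULL, 73, 104); (8, 8, 10, 140); (8, 8, 27, 152); (NULL, 3, NULL, NULL); (NULL, 3, NULL, NULL); (NULL, 9, NULL, NULL); (NULL, NULL, NULL, NULL)

FULL OUTER JOIN keeps every row from both sides; unmatched rows get NULL for the other side's columns.
Matching on c.cust_id = o.cust_id. A NULL in a compared column never satisfies the condition.
- cust_id=3: no o row matches, row kept with o columns NULL.
- cust_id=8: 2 matching o row(s), so 2 row(s) emitted.
- cust_id=4: 1 matching o row(s), so 1 row(s) emitted.
- cust_id=3: no o row matches, row kept with o columns NULL.
- cust_id=NULL: no o row matches, row kept with o columns NULL.
- cust_id=9: no o row matches, row kept with o columns NULL.
- cust_id=4: 1 matching o row(s), so 1 row(s) emitted.
- 4 o row(s) had no c match → kept, c columns NULL.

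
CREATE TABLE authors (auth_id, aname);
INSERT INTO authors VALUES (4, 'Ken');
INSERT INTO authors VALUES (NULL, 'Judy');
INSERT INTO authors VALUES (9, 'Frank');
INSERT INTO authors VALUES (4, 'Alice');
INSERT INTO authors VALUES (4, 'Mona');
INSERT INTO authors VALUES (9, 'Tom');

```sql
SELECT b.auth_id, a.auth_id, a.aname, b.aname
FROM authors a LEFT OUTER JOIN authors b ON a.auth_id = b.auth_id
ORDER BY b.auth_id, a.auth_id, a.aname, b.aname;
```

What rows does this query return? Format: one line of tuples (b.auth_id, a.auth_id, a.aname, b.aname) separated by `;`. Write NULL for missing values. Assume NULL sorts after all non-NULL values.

(4, 4, Alice, Alice); (4, 4, Alice, Ken); (4, 4, Alice, Mona); (4, 4, Ken, Alice); (4, 4, Ken, Ken); (4, 4, Ken, Mona); (4, 4, Mona, Alice); (4, 4, Mona, Ken); (4, 4, Mona, Mona); (9, 9, Frank, Frank); (9, 9, Frank, Tom); (9, 9, Tom, Frank); (9, 9, Tom, Tom); (NULL, NULL, Judy, NULL)

LEFT JOIN keeps every row from `authors a`; unmatched rows get NULL for `authors b`'s columns.
Matching on a.auth_id = b.auth_id. A NULL in a compared column never satisfies the condition.
Matched pairs: 13; unmatched a rows kept: 1.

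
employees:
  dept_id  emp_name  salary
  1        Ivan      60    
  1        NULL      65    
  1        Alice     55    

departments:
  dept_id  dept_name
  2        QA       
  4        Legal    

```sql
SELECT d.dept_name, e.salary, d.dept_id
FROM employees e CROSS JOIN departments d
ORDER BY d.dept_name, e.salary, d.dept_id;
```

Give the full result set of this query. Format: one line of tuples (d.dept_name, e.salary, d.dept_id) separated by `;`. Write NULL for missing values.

(Legal, 55, 4); (Legal, 60, 4); (Legal, 65, 4); (QA, 55, 2); (QA, 60, 2); (QA, 65, 2)

CROSS JOIN pairs every row of `employees` with every row of `departments`: 3 × 2 = 6 rows.
After projecting and ordering:
d.dept_name | e.salary | d.dept_id
Legal | 55 | 4
Legal | 60 | 4
Legal | 65 | 4
QA | 55 | 2
QA | 60 | 2
QA | 65 | 2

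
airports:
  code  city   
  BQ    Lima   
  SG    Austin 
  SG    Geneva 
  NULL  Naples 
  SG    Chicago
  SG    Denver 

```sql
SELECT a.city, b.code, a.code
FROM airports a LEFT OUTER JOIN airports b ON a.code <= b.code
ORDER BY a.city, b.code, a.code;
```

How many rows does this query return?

LEFT JOIN keeps every row from `airports a`; unmatched rows get NULL for `airports b`'s columns.
Matching on a.code <= b.code. A NULL in a compared column never satisfies the condition.
- code=BQ: 5 matching b row(s), so 5 row(s) emitted.
- code=SG: 4 matching b row(s), so 4 row(s) emitted.
- code=SG: 4 matching b row(s), so 4 row(s) emitted.
- code=NULL: no b row matches, row kept with b columns NULL.
- code=SG: 4 matching b row(s), so 4 row(s) emitted.
- code=SG: 4 matching b row(s), so 4 row(s) emitted.
Total: 21 matched + 1 padded = 22 rows.

22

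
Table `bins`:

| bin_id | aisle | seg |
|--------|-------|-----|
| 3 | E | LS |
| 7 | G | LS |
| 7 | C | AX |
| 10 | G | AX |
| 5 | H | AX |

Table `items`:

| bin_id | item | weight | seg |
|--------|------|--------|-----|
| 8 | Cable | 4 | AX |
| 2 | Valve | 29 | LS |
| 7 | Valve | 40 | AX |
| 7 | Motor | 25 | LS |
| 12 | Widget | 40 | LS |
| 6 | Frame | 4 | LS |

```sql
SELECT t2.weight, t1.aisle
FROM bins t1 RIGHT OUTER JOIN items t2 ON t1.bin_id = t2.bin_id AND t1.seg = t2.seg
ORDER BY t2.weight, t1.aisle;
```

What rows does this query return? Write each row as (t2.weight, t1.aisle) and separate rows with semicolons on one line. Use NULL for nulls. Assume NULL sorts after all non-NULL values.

(4, NULL); (4, NULL); (25, G); (29, NULL); (40, C); (40, NULL)

RIGHT JOIN keeps every row from `items`; unmatched rows get NULL for `bins`'s columns.
Matching on t1.bin_id = t2.bin_id AND t1.seg = t2.seg.
- t1[0] bin_id=3, seg=LS → no match.
- t1[1] bin_id=7, seg=LS → 1 match(es) in t2 → 1 row(s).
- t1[2] bin_id=7, seg=AX → 1 match(es) in t2 → 1 row(s).
- t1[3] bin_id=10, seg=AX → no match.
- t1[4] bin_id=5, seg=AX → no match.
- 4 t2 row(s) had no t1 match → kept, t1 columns NULL.
After projecting and ordering:
t2.weight | t1.aisle
4 | NULL
4 | NULL
25 | G
29 | NULL
40 | C
40 | NULL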